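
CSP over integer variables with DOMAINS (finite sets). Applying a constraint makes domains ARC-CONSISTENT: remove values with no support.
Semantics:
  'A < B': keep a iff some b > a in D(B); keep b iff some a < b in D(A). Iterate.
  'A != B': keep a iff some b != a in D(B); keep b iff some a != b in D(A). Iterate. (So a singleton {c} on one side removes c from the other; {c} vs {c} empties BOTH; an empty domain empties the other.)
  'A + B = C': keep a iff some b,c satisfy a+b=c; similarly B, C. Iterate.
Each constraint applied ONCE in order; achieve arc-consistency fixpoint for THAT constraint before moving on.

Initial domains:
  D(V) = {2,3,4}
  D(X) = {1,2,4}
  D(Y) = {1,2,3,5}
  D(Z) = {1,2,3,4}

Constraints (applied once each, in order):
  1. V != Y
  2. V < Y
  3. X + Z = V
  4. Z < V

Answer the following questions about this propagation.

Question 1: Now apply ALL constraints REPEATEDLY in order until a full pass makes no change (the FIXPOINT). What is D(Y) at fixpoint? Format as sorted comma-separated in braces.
Answer: {3,5}

Derivation:
pass 0 (initial): D(Y)={1,2,3,5}
pass 1: X {1,2,4}->{1,2}; Y {1,2,3,5}->{3,5}; Z {1,2,3,4}->{1,2,3}
pass 2: no change
Fixpoint after 2 passes: D(Y) = {3,5}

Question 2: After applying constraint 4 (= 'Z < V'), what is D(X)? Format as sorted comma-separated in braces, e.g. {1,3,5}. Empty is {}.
Answer: {1,2}

Derivation:
Constraint 1 (V != Y) on D(V)={2,3,4} D(Y)={1,2,3,5}: no change
Constraint 2 (V < Y) on D(V)={2,3,4} D(Y)={1,2,3,5}: Y {1,2,3,5}->{3,5}
Constraint 3 (X + Z = V) on D(X)={1,2,4} D(Z)={1,2,3,4} D(V)={2,3,4}: X {1,2,4}->{1,2}; Z {1,2,3,4}->{1,2,3}
Constraint 4 (Z < V) on D(Z)={1,2,3} D(V)={2,3,4}: no change
So after constraint 4: D(X) = {1,2}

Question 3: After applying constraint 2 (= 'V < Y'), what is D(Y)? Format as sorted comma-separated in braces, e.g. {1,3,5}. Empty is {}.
Answer: {3,5}

Derivation:
Constraint 1 (V != Y) on D(V)={2,3,4} D(Y)={1,2,3,5}: no change
Constraint 2 (V < Y) on D(V)={2,3,4} D(Y)={1,2,3,5}: Y {1,2,3,5}->{3,5}
So after constraint 2: D(Y) = {3,5}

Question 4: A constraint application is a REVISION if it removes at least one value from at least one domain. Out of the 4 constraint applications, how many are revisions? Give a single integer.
Constraint 1 (V != Y) on D(V)={2,3,4} D(Y)={1,2,3,5}: no change => not a revision
Constraint 2 (V < Y) on D(V)={2,3,4} D(Y)={1,2,3,5}: Y {1,2,3,5}->{3,5} => REVISION
Constraint 3 (X + Z = V) on D(X)={1,2,4} D(Z)={1,2,3,4} D(V)={2,3,4}: X {1,2,4}->{1,2}; Z {1,2,3,4}->{1,2,3} => REVISION
Constraint 4 (Z < V) on D(Z)={1,2,3} D(V)={2,3,4}: no change => not a revision
Total revisions = 2

Answer: 2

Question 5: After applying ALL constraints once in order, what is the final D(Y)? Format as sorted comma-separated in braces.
Constraint 1 (V != Y) on D(V)={2,3,4} D(Y)={1,2,3,5}: no change
Constraint 2 (V < Y) on D(V)={2,3,4} D(Y)={1,2,3,5}: Y {1,2,3,5}->{3,5}
Constraint 3 (X + Z = V) on D(X)={1,2,4} D(Z)={1,2,3,4} D(V)={2,3,4}: X {1,2,4}->{1,2}; Z {1,2,3,4}->{1,2,3}
Constraint 4 (Z < V) on D(Z)={1,2,3} D(V)={2,3,4}: no change
So after all 4 constraints: D(Y) = {3,5}

Answer: {3,5}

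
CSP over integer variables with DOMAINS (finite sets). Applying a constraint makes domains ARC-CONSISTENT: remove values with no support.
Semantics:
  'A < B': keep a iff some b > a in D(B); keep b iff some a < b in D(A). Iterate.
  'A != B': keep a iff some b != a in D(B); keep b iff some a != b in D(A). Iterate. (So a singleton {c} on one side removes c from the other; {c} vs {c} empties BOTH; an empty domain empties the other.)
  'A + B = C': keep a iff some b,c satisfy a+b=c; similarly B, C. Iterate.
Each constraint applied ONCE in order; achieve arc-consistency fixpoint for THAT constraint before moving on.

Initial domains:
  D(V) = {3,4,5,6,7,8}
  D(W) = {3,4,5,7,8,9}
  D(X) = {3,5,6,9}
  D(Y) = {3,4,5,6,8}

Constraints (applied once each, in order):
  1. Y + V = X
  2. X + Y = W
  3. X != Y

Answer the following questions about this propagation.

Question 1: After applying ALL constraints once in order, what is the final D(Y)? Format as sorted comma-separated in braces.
Constraint 1 (Y + V = X) on D(Y)={3,4,5,6,8} D(V)={3,4,5,6,7,8} D(X)={3,5,6,9}: Y {3,4,5,6,8}->{3,4,5,6}; V {3,4,5,6,7,8}->{3,4,5,6}; X {3,5,6,9}->{6,9}
Constraint 2 (X + Y = W) on D(X)={6,9} D(Y)={3,4,5,6} D(W)={3,4,5,7,8,9}: X {6,9}->{6}; Y {3,4,5,6}->{3}; W {3,4,5,7,8,9}->{9}
Constraint 3 (X != Y) on D(X)={6} D(Y)={3}: no change
So after all 3 constraints: D(Y) = {3}

Answer: {3}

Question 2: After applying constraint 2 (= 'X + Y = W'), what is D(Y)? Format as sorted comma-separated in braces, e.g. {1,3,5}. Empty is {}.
Constraint 1 (Y + V = X) on D(Y)={3,4,5,6,8} D(V)={3,4,5,6,7,8} D(X)={3,5,6,9}: Y {3,4,5,6,8}->{3,4,5,6}; V {3,4,5,6,7,8}->{3,4,5,6}; X {3,5,6,9}->{6,9}
Constraint 2 (X + Y = W) on D(X)={6,9} D(Y)={3,4,5,6} D(W)={3,4,5,7,8,9}: X {6,9}->{6}; Y {3,4,5,6}->{3}; W {3,4,5,7,8,9}->{9}
So after constraint 2: D(Y) = {3}

Answer: {3}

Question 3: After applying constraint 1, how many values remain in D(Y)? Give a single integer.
Constraint 1 (Y + V = X) on D(Y)={3,4,5,6,8} D(V)={3,4,5,6,7,8} D(X)={3,5,6,9}: Y {3,4,5,6,8}->{3,4,5,6}; V {3,4,5,6,7,8}->{3,4,5,6}; X {3,5,6,9}->{6,9}
So after constraint 1: D(Y)={3,4,5,6}, size = 4

Answer: 4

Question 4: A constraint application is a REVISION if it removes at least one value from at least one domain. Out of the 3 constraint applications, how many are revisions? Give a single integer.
Constraint 1 (Y + V = X) on D(Y)={3,4,5,6,8} D(V)={3,4,5,6,7,8} D(X)={3,5,6,9}: Y {3,4,5,6,8}->{3,4,5,6}; V {3,4,5,6,7,8}->{3,4,5,6}; X {3,5,6,9}->{6,9} => REVISION
Constraint 2 (X + Y = W) on D(X)={6,9} D(Y)={3,4,5,6} D(W)={3,4,5,7,8,9}: X {6,9}->{6}; Y {3,4,5,6}->{3}; W {3,4,5,7,8,9}->{9} => REVISION
Constraint 3 (X != Y) on D(X)={6} D(Y)={3}: no change => not a revision
Total revisions = 2

Answer: 2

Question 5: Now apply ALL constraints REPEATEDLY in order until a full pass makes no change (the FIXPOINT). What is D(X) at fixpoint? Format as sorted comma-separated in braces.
Answer: {6}

Derivation:
pass 0 (initial): D(X)={3,5,6,9}
pass 1: V {3,4,5,6,7,8}->{3,4,5,6}; W {3,4,5,7,8,9}->{9}; X {3,5,6,9}->{6}; Y {3,4,5,6,8}->{3}
pass 2: V {3,4,5,6}->{3}
pass 3: no change
Fixpoint after 3 passes: D(X) = {6}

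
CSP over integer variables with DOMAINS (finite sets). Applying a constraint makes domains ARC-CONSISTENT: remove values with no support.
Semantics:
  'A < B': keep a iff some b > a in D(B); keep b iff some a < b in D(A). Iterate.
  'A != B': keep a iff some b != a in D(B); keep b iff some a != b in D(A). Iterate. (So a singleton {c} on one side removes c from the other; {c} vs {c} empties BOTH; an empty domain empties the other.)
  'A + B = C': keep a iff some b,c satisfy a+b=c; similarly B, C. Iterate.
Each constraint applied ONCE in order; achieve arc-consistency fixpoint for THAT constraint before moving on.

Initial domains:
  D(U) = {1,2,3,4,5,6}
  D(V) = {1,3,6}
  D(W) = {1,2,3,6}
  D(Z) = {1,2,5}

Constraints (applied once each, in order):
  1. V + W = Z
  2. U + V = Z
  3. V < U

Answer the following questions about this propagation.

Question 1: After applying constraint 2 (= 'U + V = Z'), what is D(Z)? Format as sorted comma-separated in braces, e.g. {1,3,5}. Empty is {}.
Answer: {2,5}

Derivation:
Constraint 1 (V + W = Z) on D(V)={1,3,6} D(W)={1,2,3,6} D(Z)={1,2,5}: V {1,3,6}->{1,3}; W {1,2,3,6}->{1,2}; Z {1,2,5}->{2,5}
Constraint 2 (U + V = Z) on D(U)={1,2,3,4,5,6} D(V)={1,3} D(Z)={2,5}: U {1,2,3,4,5,6}->{1,2,4}
So after constraint 2: D(Z) = {2,5}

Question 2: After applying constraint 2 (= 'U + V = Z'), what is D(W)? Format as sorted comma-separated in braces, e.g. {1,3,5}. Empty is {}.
Answer: {1,2}

Derivation:
Constraint 1 (V + W = Z) on D(V)={1,3,6} D(W)={1,2,3,6} D(Z)={1,2,5}: V {1,3,6}->{1,3}; W {1,2,3,6}->{1,2}; Z {1,2,5}->{2,5}
Constraint 2 (U + V = Z) on D(U)={1,2,3,4,5,6} D(V)={1,3} D(Z)={2,5}: U {1,2,3,4,5,6}->{1,2,4}
So after constraint 2: D(W) = {1,2}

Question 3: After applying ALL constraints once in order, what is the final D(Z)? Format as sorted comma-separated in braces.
Constraint 1 (V + W = Z) on D(V)={1,3,6} D(W)={1,2,3,6} D(Z)={1,2,5}: V {1,3,6}->{1,3}; W {1,2,3,6}->{1,2}; Z {1,2,5}->{2,5}
Constraint 2 (U + V = Z) on D(U)={1,2,3,4,5,6} D(V)={1,3} D(Z)={2,5}: U {1,2,3,4,5,6}->{1,2,4}
Constraint 3 (V < U) on D(V)={1,3} D(U)={1,2,4}: U {1,2,4}->{2,4}
So after all 3 constraints: D(Z) = {2,5}

Answer: {2,5}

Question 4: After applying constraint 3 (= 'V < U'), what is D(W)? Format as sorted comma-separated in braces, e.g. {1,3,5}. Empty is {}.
Constraint 1 (V + W = Z) on D(V)={1,3,6} D(W)={1,2,3,6} D(Z)={1,2,5}: V {1,3,6}->{1,3}; W {1,2,3,6}->{1,2}; Z {1,2,5}->{2,5}
Constraint 2 (U + V = Z) on D(U)={1,2,3,4,5,6} D(V)={1,3} D(Z)={2,5}: U {1,2,3,4,5,6}->{1,2,4}
Constraint 3 (V < U) on D(V)={1,3} D(U)={1,2,4}: U {1,2,4}->{2,4}
So after constraint 3: D(W) = {1,2}

Answer: {1,2}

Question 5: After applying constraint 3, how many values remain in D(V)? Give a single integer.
Answer: 2

Derivation:
Constraint 1 (V + W = Z) on D(V)={1,3,6} D(W)={1,2,3,6} D(Z)={1,2,5}: V {1,3,6}->{1,3}; W {1,2,3,6}->{1,2}; Z {1,2,5}->{2,5}
Constraint 2 (U + V = Z) on D(U)={1,2,3,4,5,6} D(V)={1,3} D(Z)={2,5}: U {1,2,3,4,5,6}->{1,2,4}
Constraint 3 (V < U) on D(V)={1,3} D(U)={1,2,4}: U {1,2,4}->{2,4}
So after constraint 3: D(V)={1,3}, size = 2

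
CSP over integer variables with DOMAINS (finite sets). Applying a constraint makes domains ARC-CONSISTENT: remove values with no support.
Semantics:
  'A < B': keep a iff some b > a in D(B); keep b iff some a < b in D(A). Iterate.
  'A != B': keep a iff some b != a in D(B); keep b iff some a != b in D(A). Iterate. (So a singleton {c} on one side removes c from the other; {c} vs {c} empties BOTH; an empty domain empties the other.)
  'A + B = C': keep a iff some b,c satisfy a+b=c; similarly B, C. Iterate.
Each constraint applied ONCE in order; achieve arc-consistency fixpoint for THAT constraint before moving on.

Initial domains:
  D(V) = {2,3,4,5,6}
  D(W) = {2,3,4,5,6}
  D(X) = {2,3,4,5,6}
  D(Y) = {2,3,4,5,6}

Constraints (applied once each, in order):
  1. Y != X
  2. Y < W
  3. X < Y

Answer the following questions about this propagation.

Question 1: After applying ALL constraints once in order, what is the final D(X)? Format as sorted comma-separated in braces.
Answer: {2,3,4}

Derivation:
Constraint 1 (Y != X) on D(Y)={2,3,4,5,6} D(X)={2,3,4,5,6}: no change
Constraint 2 (Y < W) on D(Y)={2,3,4,5,6} D(W)={2,3,4,5,6}: Y {2,3,4,5,6}->{2,3,4,5}; W {2,3,4,5,6}->{3,4,5,6}
Constraint 3 (X < Y) on D(X)={2,3,4,5,6} D(Y)={2,3,4,5}: X {2,3,4,5,6}->{2,3,4}; Y {2,3,4,5}->{3,4,5}
So after all 3 constraints: D(X) = {2,3,4}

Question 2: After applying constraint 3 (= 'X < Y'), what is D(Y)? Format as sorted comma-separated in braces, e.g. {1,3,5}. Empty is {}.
Constraint 1 (Y != X) on D(Y)={2,3,4,5,6} D(X)={2,3,4,5,6}: no change
Constraint 2 (Y < W) on D(Y)={2,3,4,5,6} D(W)={2,3,4,5,6}: Y {2,3,4,5,6}->{2,3,4,5}; W {2,3,4,5,6}->{3,4,5,6}
Constraint 3 (X < Y) on D(X)={2,3,4,5,6} D(Y)={2,3,4,5}: X {2,3,4,5,6}->{2,3,4}; Y {2,3,4,5}->{3,4,5}
So after constraint 3: D(Y) = {3,4,5}

Answer: {3,4,5}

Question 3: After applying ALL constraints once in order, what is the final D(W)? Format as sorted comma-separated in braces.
Constraint 1 (Y != X) on D(Y)={2,3,4,5,6} D(X)={2,3,4,5,6}: no change
Constraint 2 (Y < W) on D(Y)={2,3,4,5,6} D(W)={2,3,4,5,6}: Y {2,3,4,5,6}->{2,3,4,5}; W {2,3,4,5,6}->{3,4,5,6}
Constraint 3 (X < Y) on D(X)={2,3,4,5,6} D(Y)={2,3,4,5}: X {2,3,4,5,6}->{2,3,4}; Y {2,3,4,5}->{3,4,5}
So after all 3 constraints: D(W) = {3,4,5,6}

Answer: {3,4,5,6}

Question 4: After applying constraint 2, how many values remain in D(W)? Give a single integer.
Constraint 1 (Y != X) on D(Y)={2,3,4,5,6} D(X)={2,3,4,5,6}: no change
Constraint 2 (Y < W) on D(Y)={2,3,4,5,6} D(W)={2,3,4,5,6}: Y {2,3,4,5,6}->{2,3,4,5}; W {2,3,4,5,6}->{3,4,5,6}
So after constraint 2: D(W)={3,4,5,6}, size = 4

Answer: 4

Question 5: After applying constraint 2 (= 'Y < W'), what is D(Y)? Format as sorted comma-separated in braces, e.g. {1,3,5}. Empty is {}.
Constraint 1 (Y != X) on D(Y)={2,3,4,5,6} D(X)={2,3,4,5,6}: no change
Constraint 2 (Y < W) on D(Y)={2,3,4,5,6} D(W)={2,3,4,5,6}: Y {2,3,4,5,6}->{2,3,4,5}; W {2,3,4,5,6}->{3,4,5,6}
So after constraint 2: D(Y) = {2,3,4,5}

Answer: {2,3,4,5}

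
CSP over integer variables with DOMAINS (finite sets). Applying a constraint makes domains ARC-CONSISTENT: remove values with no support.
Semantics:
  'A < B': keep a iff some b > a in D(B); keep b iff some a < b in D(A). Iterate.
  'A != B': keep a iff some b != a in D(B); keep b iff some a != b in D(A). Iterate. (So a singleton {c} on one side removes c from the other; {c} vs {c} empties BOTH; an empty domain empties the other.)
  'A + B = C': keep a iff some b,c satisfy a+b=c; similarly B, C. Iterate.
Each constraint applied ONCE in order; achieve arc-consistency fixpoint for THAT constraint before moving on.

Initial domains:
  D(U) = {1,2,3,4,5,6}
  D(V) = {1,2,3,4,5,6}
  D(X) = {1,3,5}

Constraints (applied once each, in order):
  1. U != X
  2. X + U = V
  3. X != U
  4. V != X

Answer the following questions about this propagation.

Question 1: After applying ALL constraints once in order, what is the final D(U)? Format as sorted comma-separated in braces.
Constraint 1 (U != X) on D(U)={1,2,3,4,5,6} D(X)={1,3,5}: no change
Constraint 2 (X + U = V) on D(X)={1,3,5} D(U)={1,2,3,4,5,6} D(V)={1,2,3,4,5,6}: U {1,2,3,4,5,6}->{1,2,3,4,5}; V {1,2,3,4,5,6}->{2,3,4,5,6}
Constraint 3 (X != U) on D(X)={1,3,5} D(U)={1,2,3,4,5}: no change
Constraint 4 (V != X) on D(V)={2,3,4,5,6} D(X)={1,3,5}: no change
So after all 4 constraints: D(U) = {1,2,3,4,5}

Answer: {1,2,3,4,5}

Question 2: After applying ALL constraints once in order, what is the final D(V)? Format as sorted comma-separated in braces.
Constraint 1 (U != X) on D(U)={1,2,3,4,5,6} D(X)={1,3,5}: no change
Constraint 2 (X + U = V) on D(X)={1,3,5} D(U)={1,2,3,4,5,6} D(V)={1,2,3,4,5,6}: U {1,2,3,4,5,6}->{1,2,3,4,5}; V {1,2,3,4,5,6}->{2,3,4,5,6}
Constraint 3 (X != U) on D(X)={1,3,5} D(U)={1,2,3,4,5}: no change
Constraint 4 (V != X) on D(V)={2,3,4,5,6} D(X)={1,3,5}: no change
So after all 4 constraints: D(V) = {2,3,4,5,6}

Answer: {2,3,4,5,6}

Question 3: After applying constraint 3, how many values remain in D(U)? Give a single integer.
Constraint 1 (U != X) on D(U)={1,2,3,4,5,6} D(X)={1,3,5}: no change
Constraint 2 (X + U = V) on D(X)={1,3,5} D(U)={1,2,3,4,5,6} D(V)={1,2,3,4,5,6}: U {1,2,3,4,5,6}->{1,2,3,4,5}; V {1,2,3,4,5,6}->{2,3,4,5,6}
Constraint 3 (X != U) on D(X)={1,3,5} D(U)={1,2,3,4,5}: no change
So after constraint 3: D(U)={1,2,3,4,5}, size = 5

Answer: 5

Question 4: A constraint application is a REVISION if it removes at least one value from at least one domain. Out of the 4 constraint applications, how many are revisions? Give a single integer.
Constraint 1 (U != X) on D(U)={1,2,3,4,5,6} D(X)={1,3,5}: no change => not a revision
Constraint 2 (X + U = V) on D(X)={1,3,5} D(U)={1,2,3,4,5,6} D(V)={1,2,3,4,5,6}: U {1,2,3,4,5,6}->{1,2,3,4,5}; V {1,2,3,4,5,6}->{2,3,4,5,6} => REVISION
Constraint 3 (X != U) on D(X)={1,3,5} D(U)={1,2,3,4,5}: no change => not a revision
Constraint 4 (V != X) on D(V)={2,3,4,5,6} D(X)={1,3,5}: no change => not a revision
Total revisions = 1

Answer: 1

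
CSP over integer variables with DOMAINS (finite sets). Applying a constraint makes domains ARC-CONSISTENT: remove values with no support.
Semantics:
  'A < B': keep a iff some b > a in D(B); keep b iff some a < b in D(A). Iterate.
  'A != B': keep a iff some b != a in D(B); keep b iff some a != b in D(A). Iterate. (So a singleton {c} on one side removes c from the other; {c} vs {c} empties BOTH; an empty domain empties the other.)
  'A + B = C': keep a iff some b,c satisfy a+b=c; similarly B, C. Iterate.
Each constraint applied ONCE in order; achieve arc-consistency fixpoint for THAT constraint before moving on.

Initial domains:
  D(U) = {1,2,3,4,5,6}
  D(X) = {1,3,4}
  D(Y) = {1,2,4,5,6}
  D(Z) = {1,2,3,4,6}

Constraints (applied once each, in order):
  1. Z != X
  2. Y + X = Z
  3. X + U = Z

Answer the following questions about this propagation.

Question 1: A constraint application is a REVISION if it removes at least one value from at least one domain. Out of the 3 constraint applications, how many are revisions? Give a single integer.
Constraint 1 (Z != X) on D(Z)={1,2,3,4,6} D(X)={1,3,4}: no change => not a revision
Constraint 2 (Y + X = Z) on D(Y)={1,2,4,5,6} D(X)={1,3,4} D(Z)={1,2,3,4,6}: Y {1,2,4,5,6}->{1,2,5}; Z {1,2,3,4,6}->{2,3,4,6} => REVISION
Constraint 3 (X + U = Z) on D(X)={1,3,4} D(U)={1,2,3,4,5,6} D(Z)={2,3,4,6}: U {1,2,3,4,5,6}->{1,2,3,5} => REVISION
Total revisions = 2

Answer: 2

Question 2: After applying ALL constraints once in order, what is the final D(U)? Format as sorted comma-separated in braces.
Answer: {1,2,3,5}

Derivation:
Constraint 1 (Z != X) on D(Z)={1,2,3,4,6} D(X)={1,3,4}: no change
Constraint 2 (Y + X = Z) on D(Y)={1,2,4,5,6} D(X)={1,3,4} D(Z)={1,2,3,4,6}: Y {1,2,4,5,6}->{1,2,5}; Z {1,2,3,4,6}->{2,3,4,6}
Constraint 3 (X + U = Z) on D(X)={1,3,4} D(U)={1,2,3,4,5,6} D(Z)={2,3,4,6}: U {1,2,3,4,5,6}->{1,2,3,5}
So after all 3 constraints: D(U) = {1,2,3,5}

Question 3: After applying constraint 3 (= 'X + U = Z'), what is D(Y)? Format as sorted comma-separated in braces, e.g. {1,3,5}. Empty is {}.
Constraint 1 (Z != X) on D(Z)={1,2,3,4,6} D(X)={1,3,4}: no change
Constraint 2 (Y + X = Z) on D(Y)={1,2,4,5,6} D(X)={1,3,4} D(Z)={1,2,3,4,6}: Y {1,2,4,5,6}->{1,2,5}; Z {1,2,3,4,6}->{2,3,4,6}
Constraint 3 (X + U = Z) on D(X)={1,3,4} D(U)={1,2,3,4,5,6} D(Z)={2,3,4,6}: U {1,2,3,4,5,6}->{1,2,3,5}
So after constraint 3: D(Y) = {1,2,5}

Answer: {1,2,5}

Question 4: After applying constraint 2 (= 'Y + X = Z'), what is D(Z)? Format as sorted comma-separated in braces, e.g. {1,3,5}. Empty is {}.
Constraint 1 (Z != X) on D(Z)={1,2,3,4,6} D(X)={1,3,4}: no change
Constraint 2 (Y + X = Z) on D(Y)={1,2,4,5,6} D(X)={1,3,4} D(Z)={1,2,3,4,6}: Y {1,2,4,5,6}->{1,2,5}; Z {1,2,3,4,6}->{2,3,4,6}
So after constraint 2: D(Z) = {2,3,4,6}

Answer: {2,3,4,6}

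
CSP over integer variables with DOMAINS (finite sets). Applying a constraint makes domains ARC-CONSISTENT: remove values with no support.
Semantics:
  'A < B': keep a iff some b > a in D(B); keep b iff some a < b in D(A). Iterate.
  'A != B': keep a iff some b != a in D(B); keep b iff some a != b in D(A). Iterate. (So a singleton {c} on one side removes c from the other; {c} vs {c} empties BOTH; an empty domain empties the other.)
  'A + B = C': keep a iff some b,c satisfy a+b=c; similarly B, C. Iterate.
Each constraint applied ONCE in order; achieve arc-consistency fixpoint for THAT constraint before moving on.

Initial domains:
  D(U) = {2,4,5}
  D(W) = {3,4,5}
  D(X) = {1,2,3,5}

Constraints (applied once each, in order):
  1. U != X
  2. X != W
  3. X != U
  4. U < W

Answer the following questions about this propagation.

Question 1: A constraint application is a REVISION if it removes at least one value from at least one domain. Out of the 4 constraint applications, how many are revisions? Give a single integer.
Answer: 1

Derivation:
Constraint 1 (U != X) on D(U)={2,4,5} D(X)={1,2,3,5}: no change => not a revision
Constraint 2 (X != W) on D(X)={1,2,3,5} D(W)={3,4,5}: no change => not a revision
Constraint 3 (X != U) on D(X)={1,2,3,5} D(U)={2,4,5}: no change => not a revision
Constraint 4 (U < W) on D(U)={2,4,5} D(W)={3,4,5}: U {2,4,5}->{2,4} => REVISION
Total revisions = 1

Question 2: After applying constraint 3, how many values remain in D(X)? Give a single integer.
Constraint 1 (U != X) on D(U)={2,4,5} D(X)={1,2,3,5}: no change
Constraint 2 (X != W) on D(X)={1,2,3,5} D(W)={3,4,5}: no change
Constraint 3 (X != U) on D(X)={1,2,3,5} D(U)={2,4,5}: no change
So after constraint 3: D(X)={1,2,3,5}, size = 4

Answer: 4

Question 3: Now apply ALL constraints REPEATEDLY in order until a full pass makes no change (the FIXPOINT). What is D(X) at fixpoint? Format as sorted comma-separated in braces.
pass 0 (initial): D(X)={1,2,3,5}
pass 1: U {2,4,5}->{2,4}
pass 2: no change
Fixpoint after 2 passes: D(X) = {1,2,3,5}

Answer: {1,2,3,5}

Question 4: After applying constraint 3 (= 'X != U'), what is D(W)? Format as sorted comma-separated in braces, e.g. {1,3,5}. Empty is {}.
Constraint 1 (U != X) on D(U)={2,4,5} D(X)={1,2,3,5}: no change
Constraint 2 (X != W) on D(X)={1,2,3,5} D(W)={3,4,5}: no change
Constraint 3 (X != U) on D(X)={1,2,3,5} D(U)={2,4,5}: no change
So after constraint 3: D(W) = {3,4,5}

Answer: {3,4,5}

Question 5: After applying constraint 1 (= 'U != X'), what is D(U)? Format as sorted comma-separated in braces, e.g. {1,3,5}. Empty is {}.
Constraint 1 (U != X) on D(U)={2,4,5} D(X)={1,2,3,5}: no change
So after constraint 1: D(U) = {2,4,5}

Answer: {2,4,5}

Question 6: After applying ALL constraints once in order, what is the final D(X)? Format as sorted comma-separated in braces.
Answer: {1,2,3,5}

Derivation:
Constraint 1 (U != X) on D(U)={2,4,5} D(X)={1,2,3,5}: no change
Constraint 2 (X != W) on D(X)={1,2,3,5} D(W)={3,4,5}: no change
Constraint 3 (X != U) on D(X)={1,2,3,5} D(U)={2,4,5}: no change
Constraint 4 (U < W) on D(U)={2,4,5} D(W)={3,4,5}: U {2,4,5}->{2,4}
So after all 4 constraints: D(X) = {1,2,3,5}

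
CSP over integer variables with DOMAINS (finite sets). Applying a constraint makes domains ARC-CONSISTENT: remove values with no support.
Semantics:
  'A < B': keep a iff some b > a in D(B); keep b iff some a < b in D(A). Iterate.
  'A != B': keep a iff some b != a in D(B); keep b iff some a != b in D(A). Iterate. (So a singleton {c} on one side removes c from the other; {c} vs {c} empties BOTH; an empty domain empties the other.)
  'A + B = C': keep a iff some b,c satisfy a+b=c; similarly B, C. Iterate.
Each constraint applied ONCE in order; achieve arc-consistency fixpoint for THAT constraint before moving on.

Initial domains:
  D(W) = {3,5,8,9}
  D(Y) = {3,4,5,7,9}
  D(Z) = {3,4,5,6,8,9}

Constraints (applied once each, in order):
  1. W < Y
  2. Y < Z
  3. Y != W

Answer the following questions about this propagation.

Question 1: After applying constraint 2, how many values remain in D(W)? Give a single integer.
Answer: 3

Derivation:
Constraint 1 (W < Y) on D(W)={3,5,8,9} D(Y)={3,4,5,7,9}: W {3,5,8,9}->{3,5,8}; Y {3,4,5,7,9}->{4,5,7,9}
Constraint 2 (Y < Z) on D(Y)={4,5,7,9} D(Z)={3,4,5,6,8,9}: Y {4,5,7,9}->{4,5,7}; Z {3,4,5,6,8,9}->{5,6,8,9}
So after constraint 2: D(W)={3,5,8}, size = 3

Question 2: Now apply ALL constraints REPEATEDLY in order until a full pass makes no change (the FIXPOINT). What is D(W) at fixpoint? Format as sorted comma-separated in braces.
pass 0 (initial): D(W)={3,5,8,9}
pass 1: W {3,5,8,9}->{3,5,8}; Y {3,4,5,7,9}->{4,5,7}; Z {3,4,5,6,8,9}->{5,6,8,9}
pass 2: W {3,5,8}->{3,5}
pass 3: no change
Fixpoint after 3 passes: D(W) = {3,5}

Answer: {3,5}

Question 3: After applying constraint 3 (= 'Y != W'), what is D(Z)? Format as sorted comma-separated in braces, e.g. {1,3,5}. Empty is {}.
Answer: {5,6,8,9}

Derivation:
Constraint 1 (W < Y) on D(W)={3,5,8,9} D(Y)={3,4,5,7,9}: W {3,5,8,9}->{3,5,8}; Y {3,4,5,7,9}->{4,5,7,9}
Constraint 2 (Y < Z) on D(Y)={4,5,7,9} D(Z)={3,4,5,6,8,9}: Y {4,5,7,9}->{4,5,7}; Z {3,4,5,6,8,9}->{5,6,8,9}
Constraint 3 (Y != W) on D(Y)={4,5,7} D(W)={3,5,8}: no change
So after constraint 3: D(Z) = {5,6,8,9}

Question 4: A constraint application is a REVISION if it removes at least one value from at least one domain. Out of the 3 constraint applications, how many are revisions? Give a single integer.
Constraint 1 (W < Y) on D(W)={3,5,8,9} D(Y)={3,4,5,7,9}: W {3,5,8,9}->{3,5,8}; Y {3,4,5,7,9}->{4,5,7,9} => REVISION
Constraint 2 (Y < Z) on D(Y)={4,5,7,9} D(Z)={3,4,5,6,8,9}: Y {4,5,7,9}->{4,5,7}; Z {3,4,5,6,8,9}->{5,6,8,9} => REVISION
Constraint 3 (Y != W) on D(Y)={4,5,7} D(W)={3,5,8}: no change => not a revision
Total revisions = 2

Answer: 2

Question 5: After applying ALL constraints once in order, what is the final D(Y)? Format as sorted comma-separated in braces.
Answer: {4,5,7}

Derivation:
Constraint 1 (W < Y) on D(W)={3,5,8,9} D(Y)={3,4,5,7,9}: W {3,5,8,9}->{3,5,8}; Y {3,4,5,7,9}->{4,5,7,9}
Constraint 2 (Y < Z) on D(Y)={4,5,7,9} D(Z)={3,4,5,6,8,9}: Y {4,5,7,9}->{4,5,7}; Z {3,4,5,6,8,9}->{5,6,8,9}
Constraint 3 (Y != W) on D(Y)={4,5,7} D(W)={3,5,8}: no change
So after all 3 constraints: D(Y) = {4,5,7}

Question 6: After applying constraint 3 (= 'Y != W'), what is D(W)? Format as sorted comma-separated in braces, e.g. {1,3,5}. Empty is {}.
Constraint 1 (W < Y) on D(W)={3,5,8,9} D(Y)={3,4,5,7,9}: W {3,5,8,9}->{3,5,8}; Y {3,4,5,7,9}->{4,5,7,9}
Constraint 2 (Y < Z) on D(Y)={4,5,7,9} D(Z)={3,4,5,6,8,9}: Y {4,5,7,9}->{4,5,7}; Z {3,4,5,6,8,9}->{5,6,8,9}
Constraint 3 (Y != W) on D(Y)={4,5,7} D(W)={3,5,8}: no change
So after constraint 3: D(W) = {3,5,8}

Answer: {3,5,8}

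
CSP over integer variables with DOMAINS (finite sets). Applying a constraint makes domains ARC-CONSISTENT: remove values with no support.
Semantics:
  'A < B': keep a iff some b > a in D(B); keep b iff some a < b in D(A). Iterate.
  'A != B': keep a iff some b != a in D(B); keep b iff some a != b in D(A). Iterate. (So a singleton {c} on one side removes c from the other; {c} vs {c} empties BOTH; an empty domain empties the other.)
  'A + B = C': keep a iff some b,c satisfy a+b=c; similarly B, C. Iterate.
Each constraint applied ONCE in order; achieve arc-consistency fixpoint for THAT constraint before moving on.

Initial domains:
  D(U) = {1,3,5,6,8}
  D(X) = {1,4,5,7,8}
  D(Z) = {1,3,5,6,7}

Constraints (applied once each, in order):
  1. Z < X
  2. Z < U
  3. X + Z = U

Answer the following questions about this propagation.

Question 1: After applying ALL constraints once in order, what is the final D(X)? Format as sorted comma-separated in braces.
Answer: {4,5,7}

Derivation:
Constraint 1 (Z < X) on D(Z)={1,3,5,6,7} D(X)={1,4,5,7,8}: X {1,4,5,7,8}->{4,5,7,8}
Constraint 2 (Z < U) on D(Z)={1,3,5,6,7} D(U)={1,3,5,6,8}: U {1,3,5,6,8}->{3,5,6,8}
Constraint 3 (X + Z = U) on D(X)={4,5,7,8} D(Z)={1,3,5,6,7} D(U)={3,5,6,8}: X {4,5,7,8}->{4,5,7}; Z {1,3,5,6,7}->{1,3}; U {3,5,6,8}->{5,6,8}
So after all 3 constraints: D(X) = {4,5,7}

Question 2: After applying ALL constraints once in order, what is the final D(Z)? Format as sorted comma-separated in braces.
Answer: {1,3}

Derivation:
Constraint 1 (Z < X) on D(Z)={1,3,5,6,7} D(X)={1,4,5,7,8}: X {1,4,5,7,8}->{4,5,7,8}
Constraint 2 (Z < U) on D(Z)={1,3,5,6,7} D(U)={1,3,5,6,8}: U {1,3,5,6,8}->{3,5,6,8}
Constraint 3 (X + Z = U) on D(X)={4,5,7,8} D(Z)={1,3,5,6,7} D(U)={3,5,6,8}: X {4,5,7,8}->{4,5,7}; Z {1,3,5,6,7}->{1,3}; U {3,5,6,8}->{5,6,8}
So after all 3 constraints: D(Z) = {1,3}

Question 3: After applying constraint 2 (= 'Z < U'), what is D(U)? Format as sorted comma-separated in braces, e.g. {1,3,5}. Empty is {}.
Constraint 1 (Z < X) on D(Z)={1,3,5,6,7} D(X)={1,4,5,7,8}: X {1,4,5,7,8}->{4,5,7,8}
Constraint 2 (Z < U) on D(Z)={1,3,5,6,7} D(U)={1,3,5,6,8}: U {1,3,5,6,8}->{3,5,6,8}
So after constraint 2: D(U) = {3,5,6,8}

Answer: {3,5,6,8}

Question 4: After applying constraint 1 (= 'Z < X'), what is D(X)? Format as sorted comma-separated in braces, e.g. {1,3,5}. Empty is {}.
Constraint 1 (Z < X) on D(Z)={1,3,5,6,7} D(X)={1,4,5,7,8}: X {1,4,5,7,8}->{4,5,7,8}
So after constraint 1: D(X) = {4,5,7,8}

Answer: {4,5,7,8}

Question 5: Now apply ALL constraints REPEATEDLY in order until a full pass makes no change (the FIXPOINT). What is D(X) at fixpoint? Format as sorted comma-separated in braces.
pass 0 (initial): D(X)={1,4,5,7,8}
pass 1: U {1,3,5,6,8}->{5,6,8}; X {1,4,5,7,8}->{4,5,7}; Z {1,3,5,6,7}->{1,3}
pass 2: no change
Fixpoint after 2 passes: D(X) = {4,5,7}

Answer: {4,5,7}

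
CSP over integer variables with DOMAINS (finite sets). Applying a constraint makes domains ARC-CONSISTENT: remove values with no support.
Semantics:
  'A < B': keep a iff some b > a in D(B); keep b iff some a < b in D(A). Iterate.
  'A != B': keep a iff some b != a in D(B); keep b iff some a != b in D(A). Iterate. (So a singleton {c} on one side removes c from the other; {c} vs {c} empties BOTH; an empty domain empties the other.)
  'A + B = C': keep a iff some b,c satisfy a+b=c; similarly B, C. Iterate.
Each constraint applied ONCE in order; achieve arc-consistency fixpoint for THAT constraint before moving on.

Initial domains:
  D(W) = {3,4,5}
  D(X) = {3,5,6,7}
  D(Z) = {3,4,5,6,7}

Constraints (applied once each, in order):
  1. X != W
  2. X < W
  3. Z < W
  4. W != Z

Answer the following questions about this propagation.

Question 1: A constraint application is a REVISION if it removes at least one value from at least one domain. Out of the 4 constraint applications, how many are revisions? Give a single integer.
Constraint 1 (X != W) on D(X)={3,5,6,7} D(W)={3,4,5}: no change => not a revision
Constraint 2 (X < W) on D(X)={3,5,6,7} D(W)={3,4,5}: X {3,5,6,7}->{3}; W {3,4,5}->{4,5} => REVISION
Constraint 3 (Z < W) on D(Z)={3,4,5,6,7} D(W)={4,5}: Z {3,4,5,6,7}->{3,4} => REVISION
Constraint 4 (W != Z) on D(W)={4,5} D(Z)={3,4}: no change => not a revision
Total revisions = 2

Answer: 2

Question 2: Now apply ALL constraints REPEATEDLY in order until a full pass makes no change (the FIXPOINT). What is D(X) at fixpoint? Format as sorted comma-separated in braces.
Answer: {3}

Derivation:
pass 0 (initial): D(X)={3,5,6,7}
pass 1: W {3,4,5}->{4,5}; X {3,5,6,7}->{3}; Z {3,4,5,6,7}->{3,4}
pass 2: no change
Fixpoint after 2 passes: D(X) = {3}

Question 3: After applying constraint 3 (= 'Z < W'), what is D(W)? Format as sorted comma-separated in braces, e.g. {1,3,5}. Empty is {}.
Answer: {4,5}

Derivation:
Constraint 1 (X != W) on D(X)={3,5,6,7} D(W)={3,4,5}: no change
Constraint 2 (X < W) on D(X)={3,5,6,7} D(W)={3,4,5}: X {3,5,6,7}->{3}; W {3,4,5}->{4,5}
Constraint 3 (Z < W) on D(Z)={3,4,5,6,7} D(W)={4,5}: Z {3,4,5,6,7}->{3,4}
So after constraint 3: D(W) = {4,5}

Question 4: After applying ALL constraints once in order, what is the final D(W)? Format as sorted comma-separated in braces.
Constraint 1 (X != W) on D(X)={3,5,6,7} D(W)={3,4,5}: no change
Constraint 2 (X < W) on D(X)={3,5,6,7} D(W)={3,4,5}: X {3,5,6,7}->{3}; W {3,4,5}->{4,5}
Constraint 3 (Z < W) on D(Z)={3,4,5,6,7} D(W)={4,5}: Z {3,4,5,6,7}->{3,4}
Constraint 4 (W != Z) on D(W)={4,5} D(Z)={3,4}: no change
So after all 4 constraints: D(W) = {4,5}

Answer: {4,5}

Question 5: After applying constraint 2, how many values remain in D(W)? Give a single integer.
Answer: 2

Derivation:
Constraint 1 (X != W) on D(X)={3,5,6,7} D(W)={3,4,5}: no change
Constraint 2 (X < W) on D(X)={3,5,6,7} D(W)={3,4,5}: X {3,5,6,7}->{3}; W {3,4,5}->{4,5}
So after constraint 2: D(W)={4,5}, size = 2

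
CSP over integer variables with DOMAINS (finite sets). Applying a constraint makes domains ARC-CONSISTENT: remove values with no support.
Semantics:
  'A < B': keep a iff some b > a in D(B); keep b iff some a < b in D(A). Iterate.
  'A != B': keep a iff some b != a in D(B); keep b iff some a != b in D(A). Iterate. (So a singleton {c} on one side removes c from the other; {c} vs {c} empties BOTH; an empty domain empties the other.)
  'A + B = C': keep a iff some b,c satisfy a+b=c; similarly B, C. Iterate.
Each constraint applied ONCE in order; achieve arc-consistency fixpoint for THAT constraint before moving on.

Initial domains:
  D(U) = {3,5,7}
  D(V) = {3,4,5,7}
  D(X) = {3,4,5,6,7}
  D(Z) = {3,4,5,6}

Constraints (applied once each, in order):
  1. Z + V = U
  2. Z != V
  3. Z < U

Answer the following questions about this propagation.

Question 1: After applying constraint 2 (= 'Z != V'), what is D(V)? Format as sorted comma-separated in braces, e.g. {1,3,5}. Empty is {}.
Constraint 1 (Z + V = U) on D(Z)={3,4,5,6} D(V)={3,4,5,7} D(U)={3,5,7}: Z {3,4,5,6}->{3,4}; V {3,4,5,7}->{3,4}; U {3,5,7}->{7}
Constraint 2 (Z != V) on D(Z)={3,4} D(V)={3,4}: no change
So after constraint 2: D(V) = {3,4}

Answer: {3,4}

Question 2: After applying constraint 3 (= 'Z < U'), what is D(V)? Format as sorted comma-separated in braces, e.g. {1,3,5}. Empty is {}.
Constraint 1 (Z + V = U) on D(Z)={3,4,5,6} D(V)={3,4,5,7} D(U)={3,5,7}: Z {3,4,5,6}->{3,4}; V {3,4,5,7}->{3,4}; U {3,5,7}->{7}
Constraint 2 (Z != V) on D(Z)={3,4} D(V)={3,4}: no change
Constraint 3 (Z < U) on D(Z)={3,4} D(U)={7}: no change
So after constraint 3: D(V) = {3,4}

Answer: {3,4}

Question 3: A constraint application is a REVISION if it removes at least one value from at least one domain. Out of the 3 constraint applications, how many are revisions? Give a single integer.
Answer: 1

Derivation:
Constraint 1 (Z + V = U) on D(Z)={3,4,5,6} D(V)={3,4,5,7} D(U)={3,5,7}: Z {3,4,5,6}->{3,4}; V {3,4,5,7}->{3,4}; U {3,5,7}->{7} => REVISION
Constraint 2 (Z != V) on D(Z)={3,4} D(V)={3,4}: no change => not a revision
Constraint 3 (Z < U) on D(Z)={3,4} D(U)={7}: no change => not a revision
Total revisions = 1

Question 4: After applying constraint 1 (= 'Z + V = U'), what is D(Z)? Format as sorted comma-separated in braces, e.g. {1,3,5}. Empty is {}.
Constraint 1 (Z + V = U) on D(Z)={3,4,5,6} D(V)={3,4,5,7} D(U)={3,5,7}: Z {3,4,5,6}->{3,4}; V {3,4,5,7}->{3,4}; U {3,5,7}->{7}
So after constraint 1: D(Z) = {3,4}

Answer: {3,4}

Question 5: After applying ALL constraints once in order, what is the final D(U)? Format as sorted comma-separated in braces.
Constraint 1 (Z + V = U) on D(Z)={3,4,5,6} D(V)={3,4,5,7} D(U)={3,5,7}: Z {3,4,5,6}->{3,4}; V {3,4,5,7}->{3,4}; U {3,5,7}->{7}
Constraint 2 (Z != V) on D(Z)={3,4} D(V)={3,4}: no change
Constraint 3 (Z < U) on D(Z)={3,4} D(U)={7}: no change
So after all 3 constraints: D(U) = {7}

Answer: {7}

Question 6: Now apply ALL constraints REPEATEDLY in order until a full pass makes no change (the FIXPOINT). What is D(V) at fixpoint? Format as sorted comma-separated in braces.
pass 0 (initial): D(V)={3,4,5,7}
pass 1: U {3,5,7}->{7}; V {3,4,5,7}->{3,4}; Z {3,4,5,6}->{3,4}
pass 2: no change
Fixpoint after 2 passes: D(V) = {3,4}

Answer: {3,4}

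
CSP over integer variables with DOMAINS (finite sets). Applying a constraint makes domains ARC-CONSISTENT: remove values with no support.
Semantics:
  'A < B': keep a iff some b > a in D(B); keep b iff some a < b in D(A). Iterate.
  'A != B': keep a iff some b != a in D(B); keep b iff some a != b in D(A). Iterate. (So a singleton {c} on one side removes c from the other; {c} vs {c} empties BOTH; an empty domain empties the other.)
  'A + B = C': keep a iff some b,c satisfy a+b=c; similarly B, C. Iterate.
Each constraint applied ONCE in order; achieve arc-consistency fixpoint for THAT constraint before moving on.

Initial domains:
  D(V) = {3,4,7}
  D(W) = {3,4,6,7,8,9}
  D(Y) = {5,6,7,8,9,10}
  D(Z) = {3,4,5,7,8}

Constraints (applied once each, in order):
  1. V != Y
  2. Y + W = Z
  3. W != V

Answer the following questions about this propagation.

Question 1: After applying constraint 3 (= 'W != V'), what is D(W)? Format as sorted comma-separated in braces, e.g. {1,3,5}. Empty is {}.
Constraint 1 (V != Y) on D(V)={3,4,7} D(Y)={5,6,7,8,9,10}: no change
Constraint 2 (Y + W = Z) on D(Y)={5,6,7,8,9,10} D(W)={3,4,6,7,8,9} D(Z)={3,4,5,7,8}: Y {5,6,7,8,9,10}->{5}; W {3,4,6,7,8,9}->{3}; Z {3,4,5,7,8}->{8}
Constraint 3 (W != V) on D(W)={3} D(V)={3,4,7}: V {3,4,7}->{4,7}
So after constraint 3: D(W) = {3}

Answer: {3}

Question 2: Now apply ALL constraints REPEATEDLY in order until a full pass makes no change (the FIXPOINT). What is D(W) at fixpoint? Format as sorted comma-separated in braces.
pass 0 (initial): D(W)={3,4,6,7,8,9}
pass 1: V {3,4,7}->{4,7}; W {3,4,6,7,8,9}->{3}; Y {5,6,7,8,9,10}->{5}; Z {3,4,5,7,8}->{8}
pass 2: no change
Fixpoint after 2 passes: D(W) = {3}

Answer: {3}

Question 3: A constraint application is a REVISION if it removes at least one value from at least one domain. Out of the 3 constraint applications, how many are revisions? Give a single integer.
Constraint 1 (V != Y) on D(V)={3,4,7} D(Y)={5,6,7,8,9,10}: no change => not a revision
Constraint 2 (Y + W = Z) on D(Y)={5,6,7,8,9,10} D(W)={3,4,6,7,8,9} D(Z)={3,4,5,7,8}: Y {5,6,7,8,9,10}->{5}; W {3,4,6,7,8,9}->{3}; Z {3,4,5,7,8}->{8} => REVISION
Constraint 3 (W != V) on D(W)={3} D(V)={3,4,7}: V {3,4,7}->{4,7} => REVISION
Total revisions = 2

Answer: 2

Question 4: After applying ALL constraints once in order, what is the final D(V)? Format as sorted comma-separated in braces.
Answer: {4,7}

Derivation:
Constraint 1 (V != Y) on D(V)={3,4,7} D(Y)={5,6,7,8,9,10}: no change
Constraint 2 (Y + W = Z) on D(Y)={5,6,7,8,9,10} D(W)={3,4,6,7,8,9} D(Z)={3,4,5,7,8}: Y {5,6,7,8,9,10}->{5}; W {3,4,6,7,8,9}->{3}; Z {3,4,5,7,8}->{8}
Constraint 3 (W != V) on D(W)={3} D(V)={3,4,7}: V {3,4,7}->{4,7}
So after all 3 constraints: D(V) = {4,7}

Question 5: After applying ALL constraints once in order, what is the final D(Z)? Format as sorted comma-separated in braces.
Answer: {8}

Derivation:
Constraint 1 (V != Y) on D(V)={3,4,7} D(Y)={5,6,7,8,9,10}: no change
Constraint 2 (Y + W = Z) on D(Y)={5,6,7,8,9,10} D(W)={3,4,6,7,8,9} D(Z)={3,4,5,7,8}: Y {5,6,7,8,9,10}->{5}; W {3,4,6,7,8,9}->{3}; Z {3,4,5,7,8}->{8}
Constraint 3 (W != V) on D(W)={3} D(V)={3,4,7}: V {3,4,7}->{4,7}
So after all 3 constraints: D(Z) = {8}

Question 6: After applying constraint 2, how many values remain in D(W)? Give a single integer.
Constraint 1 (V != Y) on D(V)={3,4,7} D(Y)={5,6,7,8,9,10}: no change
Constraint 2 (Y + W = Z) on D(Y)={5,6,7,8,9,10} D(W)={3,4,6,7,8,9} D(Z)={3,4,5,7,8}: Y {5,6,7,8,9,10}->{5}; W {3,4,6,7,8,9}->{3}; Z {3,4,5,7,8}->{8}
So after constraint 2: D(W)={3}, size = 1

Answer: 1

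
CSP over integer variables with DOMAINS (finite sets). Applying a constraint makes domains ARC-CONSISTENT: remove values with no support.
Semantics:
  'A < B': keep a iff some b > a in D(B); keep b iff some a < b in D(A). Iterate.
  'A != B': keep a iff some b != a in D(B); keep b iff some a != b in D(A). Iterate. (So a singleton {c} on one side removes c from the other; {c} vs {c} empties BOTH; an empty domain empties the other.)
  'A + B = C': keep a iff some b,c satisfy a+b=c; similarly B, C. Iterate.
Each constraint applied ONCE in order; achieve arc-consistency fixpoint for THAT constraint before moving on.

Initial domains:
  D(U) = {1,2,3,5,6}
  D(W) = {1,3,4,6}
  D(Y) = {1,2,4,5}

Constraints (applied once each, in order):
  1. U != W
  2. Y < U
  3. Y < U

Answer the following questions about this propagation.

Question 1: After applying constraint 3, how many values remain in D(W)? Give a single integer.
Answer: 4

Derivation:
Constraint 1 (U != W) on D(U)={1,2,3,5,6} D(W)={1,3,4,6}: no change
Constraint 2 (Y < U) on D(Y)={1,2,4,5} D(U)={1,2,3,5,6}: U {1,2,3,5,6}->{2,3,5,6}
Constraint 3 (Y < U) on D(Y)={1,2,4,5} D(U)={2,3,5,6}: no change
So after constraint 3: D(W)={1,3,4,6}, size = 4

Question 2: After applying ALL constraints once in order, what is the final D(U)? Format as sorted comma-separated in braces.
Constraint 1 (U != W) on D(U)={1,2,3,5,6} D(W)={1,3,4,6}: no change
Constraint 2 (Y < U) on D(Y)={1,2,4,5} D(U)={1,2,3,5,6}: U {1,2,3,5,6}->{2,3,5,6}
Constraint 3 (Y < U) on D(Y)={1,2,4,5} D(U)={2,3,5,6}: no change
So after all 3 constraints: D(U) = {2,3,5,6}

Answer: {2,3,5,6}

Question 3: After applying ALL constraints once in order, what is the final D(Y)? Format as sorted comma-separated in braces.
Constraint 1 (U != W) on D(U)={1,2,3,5,6} D(W)={1,3,4,6}: no change
Constraint 2 (Y < U) on D(Y)={1,2,4,5} D(U)={1,2,3,5,6}: U {1,2,3,5,6}->{2,3,5,6}
Constraint 3 (Y < U) on D(Y)={1,2,4,5} D(U)={2,3,5,6}: no change
So after all 3 constraints: D(Y) = {1,2,4,5}

Answer: {1,2,4,5}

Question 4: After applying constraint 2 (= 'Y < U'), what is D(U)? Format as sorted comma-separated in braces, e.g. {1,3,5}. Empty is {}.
Constraint 1 (U != W) on D(U)={1,2,3,5,6} D(W)={1,3,4,6}: no change
Constraint 2 (Y < U) on D(Y)={1,2,4,5} D(U)={1,2,3,5,6}: U {1,2,3,5,6}->{2,3,5,6}
So after constraint 2: D(U) = {2,3,5,6}

Answer: {2,3,5,6}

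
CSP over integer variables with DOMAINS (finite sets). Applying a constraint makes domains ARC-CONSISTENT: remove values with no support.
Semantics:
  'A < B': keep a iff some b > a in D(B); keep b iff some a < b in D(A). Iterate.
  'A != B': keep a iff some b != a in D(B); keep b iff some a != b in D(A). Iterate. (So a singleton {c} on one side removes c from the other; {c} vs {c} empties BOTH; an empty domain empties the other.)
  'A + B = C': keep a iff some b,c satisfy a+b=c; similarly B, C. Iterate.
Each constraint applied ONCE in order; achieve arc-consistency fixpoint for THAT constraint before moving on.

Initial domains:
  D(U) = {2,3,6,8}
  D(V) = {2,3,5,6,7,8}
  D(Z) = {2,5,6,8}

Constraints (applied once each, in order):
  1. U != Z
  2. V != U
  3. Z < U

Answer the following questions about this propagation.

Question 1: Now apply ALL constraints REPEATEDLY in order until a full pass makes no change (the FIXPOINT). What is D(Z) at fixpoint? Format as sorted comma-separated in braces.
Answer: {2,5,6}

Derivation:
pass 0 (initial): D(Z)={2,5,6,8}
pass 1: U {2,3,6,8}->{3,6,8}; Z {2,5,6,8}->{2,5,6}
pass 2: no change
Fixpoint after 2 passes: D(Z) = {2,5,6}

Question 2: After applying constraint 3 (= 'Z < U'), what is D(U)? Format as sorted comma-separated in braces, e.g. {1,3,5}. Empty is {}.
Answer: {3,6,8}

Derivation:
Constraint 1 (U != Z) on D(U)={2,3,6,8} D(Z)={2,5,6,8}: no change
Constraint 2 (V != U) on D(V)={2,3,5,6,7,8} D(U)={2,3,6,8}: no change
Constraint 3 (Z < U) on D(Z)={2,5,6,8} D(U)={2,3,6,8}: Z {2,5,6,8}->{2,5,6}; U {2,3,6,8}->{3,6,8}
So after constraint 3: D(U) = {3,6,8}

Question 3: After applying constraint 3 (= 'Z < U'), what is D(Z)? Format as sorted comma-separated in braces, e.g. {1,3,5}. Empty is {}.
Answer: {2,5,6}

Derivation:
Constraint 1 (U != Z) on D(U)={2,3,6,8} D(Z)={2,5,6,8}: no change
Constraint 2 (V != U) on D(V)={2,3,5,6,7,8} D(U)={2,3,6,8}: no change
Constraint 3 (Z < U) on D(Z)={2,5,6,8} D(U)={2,3,6,8}: Z {2,5,6,8}->{2,5,6}; U {2,3,6,8}->{3,6,8}
So after constraint 3: D(Z) = {2,5,6}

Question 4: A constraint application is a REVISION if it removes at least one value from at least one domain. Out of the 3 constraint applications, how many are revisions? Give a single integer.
Constraint 1 (U != Z) on D(U)={2,3,6,8} D(Z)={2,5,6,8}: no change => not a revision
Constraint 2 (V != U) on D(V)={2,3,5,6,7,8} D(U)={2,3,6,8}: no change => not a revision
Constraint 3 (Z < U) on D(Z)={2,5,6,8} D(U)={2,3,6,8}: Z {2,5,6,8}->{2,5,6}; U {2,3,6,8}->{3,6,8} => REVISION
Total revisions = 1

Answer: 1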